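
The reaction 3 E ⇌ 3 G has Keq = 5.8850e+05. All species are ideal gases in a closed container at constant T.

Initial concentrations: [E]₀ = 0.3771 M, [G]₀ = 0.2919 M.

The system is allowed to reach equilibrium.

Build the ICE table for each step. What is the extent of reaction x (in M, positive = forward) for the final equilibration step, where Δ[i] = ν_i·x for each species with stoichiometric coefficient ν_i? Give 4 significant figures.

x = 0.1231 M

Q₀ = 0.4638 vs Keq = 5.8850e+05 ⇒ Q<K, forward
Step 1:
                    E           G
  I            0.3771      0.2919
  C           -0.3692      0.3692
  E          0.007889      0.6611
  solve Keq expr → x = 0.1231; check Q = 5.8850e+05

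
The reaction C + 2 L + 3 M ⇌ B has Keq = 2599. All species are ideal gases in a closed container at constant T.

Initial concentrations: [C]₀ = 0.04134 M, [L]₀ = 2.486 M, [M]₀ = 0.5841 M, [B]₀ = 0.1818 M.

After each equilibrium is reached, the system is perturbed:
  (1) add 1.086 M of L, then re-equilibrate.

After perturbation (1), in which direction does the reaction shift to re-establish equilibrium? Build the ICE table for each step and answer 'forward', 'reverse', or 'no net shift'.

Q₀ = 3.571 vs Keq = 2599 ⇒ Q<K, forward
Step 1:
                  C         L         M         B
  init      0.04134     2.486    0.5841    0.1818
  Δ        -0.04119  -0.08238   -0.1236   0.04119
  eq      1.5204e-04     2.404    0.4605     0.223
  solve Keq expr → x = 0.04119; check Q = 2599
Then add 1.086 M of L.
Step 2:
                  C         L         M         B
  init    1.5204e-04      3.49    0.4605     0.223
  Δ       -7.9761e-05 -1.5952e-04 -2.3928e-04 7.9761e-05
  eq      7.2277e-05     3.489    0.4603    0.2231
  solve Keq expr → x = 7.9761e-05; check Q = 2599

Direction: forward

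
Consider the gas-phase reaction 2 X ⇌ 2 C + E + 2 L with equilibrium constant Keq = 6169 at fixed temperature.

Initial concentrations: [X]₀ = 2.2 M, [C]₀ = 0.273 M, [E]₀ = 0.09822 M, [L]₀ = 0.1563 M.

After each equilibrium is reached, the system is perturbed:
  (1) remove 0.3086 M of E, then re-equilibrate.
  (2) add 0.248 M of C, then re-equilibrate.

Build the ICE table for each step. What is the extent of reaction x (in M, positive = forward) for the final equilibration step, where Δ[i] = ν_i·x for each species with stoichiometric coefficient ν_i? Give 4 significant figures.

Q₀ = 3.6949e-05 vs Keq = 6169 ⇒ Q<K, forward
Step 1:
                   X          C          E          L
  init           2.2      0.273    0.09822     0.1563
  Δ           -2.125      2.125      1.062      2.125
  eq         0.07504      2.398      1.161      2.281
  solve Keq expr → x = 1.062; check Q = 6169
Then remove 0.3086 M of E.
Step 2:
                   X          C          E          L
  init       0.07504      2.398     0.8521      2.281
  Δ            -0.01       0.01   0.005002       0.01
  eq         0.06503      2.408     0.8571      2.291
  solve Keq expr → x = 0.005002; check Q = 6169
Then add 0.248 M of C.
Step 3:
                   X          C          E          L
  init       0.06503      2.656     0.8571      2.291
  Δ         0.006207  -0.006207  -0.003104  -0.006207
  eq         0.07124       2.65      0.854      2.285
  solve Keq expr → x = -0.003104; check Q = 6169

x = -0.003104 M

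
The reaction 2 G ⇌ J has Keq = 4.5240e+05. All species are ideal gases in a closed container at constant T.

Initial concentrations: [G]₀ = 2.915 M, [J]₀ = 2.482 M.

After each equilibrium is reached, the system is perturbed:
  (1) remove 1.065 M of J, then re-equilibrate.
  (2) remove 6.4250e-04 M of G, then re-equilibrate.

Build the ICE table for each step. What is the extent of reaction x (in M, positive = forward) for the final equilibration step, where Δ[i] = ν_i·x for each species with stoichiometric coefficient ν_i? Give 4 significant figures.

x = -3.2118e-04 M

Q₀ = 0.2921 vs Keq = 4.5240e+05 ⇒ Q<K, forward
Step 1:
                    G           J
  Initial       2.915       2.482
  Change       -2.912       1.456
  Equil       0.00295       3.938
  solve Keq expr → x = 1.456; check Q = 4.5240e+05
Then remove 1.065 M of J.
Step 2:
                    G           J
  Initial     0.00295       2.873
  Change  -4.3024e-04  2.1512e-04
  Equil       0.00252       2.873
  solve Keq expr → x = 2.1512e-04; check Q = 4.5240e+05
Then remove 6.4250e-04 M of G.
Step 3:
                    G           J
  Initial    0.001878       2.873
  Change   6.4236e-04 -3.2118e-04
  Equil       0.00252       2.873
  solve Keq expr → x = -3.2118e-04; check Q = 4.5240e+05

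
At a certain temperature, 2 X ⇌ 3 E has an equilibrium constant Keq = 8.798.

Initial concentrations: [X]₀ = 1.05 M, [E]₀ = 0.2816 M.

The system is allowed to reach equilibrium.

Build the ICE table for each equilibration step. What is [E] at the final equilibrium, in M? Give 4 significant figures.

Q₀ = 0.02025 vs Keq = 8.798 ⇒ Q<K, forward
Step 1:
                   X          E
  I             1.05     0.2816
  C          -0.6093     0.9139
  E           0.4407      1.196
  solve Keq expr → x = 0.3046; check Q = 8.798

[E]_eq = 1.196 M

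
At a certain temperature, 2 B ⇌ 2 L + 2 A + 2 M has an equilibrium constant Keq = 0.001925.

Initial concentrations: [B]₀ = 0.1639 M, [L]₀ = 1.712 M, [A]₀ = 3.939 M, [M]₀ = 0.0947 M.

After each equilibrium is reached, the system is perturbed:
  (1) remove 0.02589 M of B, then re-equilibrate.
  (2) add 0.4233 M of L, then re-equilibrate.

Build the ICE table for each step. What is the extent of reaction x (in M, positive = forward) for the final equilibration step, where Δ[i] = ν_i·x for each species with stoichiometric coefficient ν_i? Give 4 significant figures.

x = -1.6766e-04 M

Q₀ = 15.18 vs Keq = 0.001925 ⇒ Q>K, reverse
Step 1:
                  B         L         A         M
  I          0.1639     1.712     3.939    0.0947
  C         0.09289  -0.09289  -0.09289  -0.09289
  E          0.2568     1.619     3.846  0.001809
  solve Keq expr → x = -0.04645; check Q = 0.001925
Then remove 0.02589 M of B.
Step 2:
                  B         L         A         M
  I          0.2309     1.619     3.846  0.001809
  C       1.8088e-04 -1.8088e-04 -1.8088e-04 -1.8088e-04
  E          0.2311     1.619     3.846  0.001628
  solve Keq expr → x = -9.0439e-05; check Q = 0.001925
Then add 0.4233 M of L.
Step 3:
                  B         L         A         M
  I          0.2311     2.042     3.846  0.001628
  C       3.3532e-04 -3.3532e-04 -3.3532e-04 -3.3532e-04
  E          0.2314     2.042     3.846  0.001293
  solve Keq expr → x = -1.6766e-04; check Q = 0.001925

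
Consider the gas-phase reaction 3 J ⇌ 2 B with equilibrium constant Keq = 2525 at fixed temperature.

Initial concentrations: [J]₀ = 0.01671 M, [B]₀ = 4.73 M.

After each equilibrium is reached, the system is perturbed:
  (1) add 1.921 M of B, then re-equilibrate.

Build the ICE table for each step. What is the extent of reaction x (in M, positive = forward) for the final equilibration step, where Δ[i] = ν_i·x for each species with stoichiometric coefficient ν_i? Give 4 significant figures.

Q₀ = 4.7950e+06 vs Keq = 2525 ⇒ Q>K, reverse
Step 1:
                   J          B
  I          0.01671       4.73
  C           0.1866    -0.1244
  E           0.2033      4.606
  solve Keq expr → x = -0.06219; check Q = 2525
Then add 1.921 M of B.
Step 2:
                   J          B
  I           0.2033      6.527
  C          0.05227   -0.03485
  E           0.2556      6.492
  solve Keq expr → x = -0.01742; check Q = 2525

x = -0.01742 M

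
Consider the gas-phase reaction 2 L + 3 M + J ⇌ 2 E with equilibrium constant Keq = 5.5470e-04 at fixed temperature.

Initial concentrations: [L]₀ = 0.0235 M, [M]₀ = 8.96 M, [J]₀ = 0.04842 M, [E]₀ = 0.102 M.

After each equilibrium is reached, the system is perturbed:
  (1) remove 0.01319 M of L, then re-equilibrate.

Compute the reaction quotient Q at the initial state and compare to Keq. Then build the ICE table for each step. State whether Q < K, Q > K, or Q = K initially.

Q₀ = 0.5409; Q > K (proceeds reverse)

Q₀ = 0.5409 vs Keq = 5.5470e-04 ⇒ Q>K, reverse
Step 1:
                  L         M         J         E
  Initial    0.0235      8.96   0.04842     0.102
  Change    0.08173    0.1226   0.04086  -0.08173
  Equil      0.1052     9.083   0.08928   0.02027
  solve Keq expr → x = -0.04086; check Q = 5.5470e-04
Then remove 0.01319 M of L.
Step 2:
                  L         M         J         E
  Initial   0.09204     9.083   0.08928   0.02027
  Change   0.002036  0.003055  0.001018 -0.002036
  Equil     0.09408     9.086    0.0903   0.01823
  solve Keq expr → x = -0.001018; check Q = 5.5470e-04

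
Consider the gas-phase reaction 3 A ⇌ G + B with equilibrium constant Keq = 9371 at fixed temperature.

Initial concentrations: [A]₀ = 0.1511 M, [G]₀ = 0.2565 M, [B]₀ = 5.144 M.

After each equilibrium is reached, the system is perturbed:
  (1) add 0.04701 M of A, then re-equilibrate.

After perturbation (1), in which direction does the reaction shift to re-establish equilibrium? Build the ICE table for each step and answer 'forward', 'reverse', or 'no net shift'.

Direction: forward

Q₀ = 382.5 vs Keq = 9371 ⇒ Q<K, forward
Step 1:
                  A         G         B
  I          0.1511    0.2565     5.144
  C        -0.09687   0.03229   0.03229
  E         0.05423    0.2888     5.176
  solve Keq expr → x = 0.03229; check Q = 9371
Then add 0.04701 M of A.
Step 2:
                  A         G         B
  I          0.1012    0.2888     5.176
  C        -0.04601   0.01534   0.01534
  E         0.05523    0.3041     5.192
  solve Keq expr → x = 0.01534; check Q = 9371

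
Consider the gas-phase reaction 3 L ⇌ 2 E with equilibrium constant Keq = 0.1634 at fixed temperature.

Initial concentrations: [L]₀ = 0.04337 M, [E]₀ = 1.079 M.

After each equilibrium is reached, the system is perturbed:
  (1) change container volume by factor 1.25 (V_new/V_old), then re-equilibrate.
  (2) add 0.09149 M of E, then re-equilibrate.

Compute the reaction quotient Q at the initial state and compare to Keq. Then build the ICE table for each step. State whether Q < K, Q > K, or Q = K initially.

Q₀ = 1.4272e+04; Q > K (proceeds reverse)

Q₀ = 1.4272e+04 vs Keq = 0.1634 ⇒ Q>K, reverse
Step 1:
                    L           E
  I           0.04337       1.079
  C            0.9856     -0.6571
  E             1.029      0.4219
  solve Keq expr → x = -0.3285; check Q = 0.1634
Then change container volume by factor 1.25 (V_new/V_old).
Step 2:
                    L           E
  I            0.8232      0.3375
  C           0.02917    -0.01945
  E            0.8524      0.3181
  solve Keq expr → x = -0.009723; check Q = 0.1634
Then add 0.09149 M of E.
Step 3:
                    L           E
  I            0.8524      0.4096
  C           0.07388    -0.04925
  E            0.9262      0.3603
  solve Keq expr → x = -0.02463; check Q = 0.1634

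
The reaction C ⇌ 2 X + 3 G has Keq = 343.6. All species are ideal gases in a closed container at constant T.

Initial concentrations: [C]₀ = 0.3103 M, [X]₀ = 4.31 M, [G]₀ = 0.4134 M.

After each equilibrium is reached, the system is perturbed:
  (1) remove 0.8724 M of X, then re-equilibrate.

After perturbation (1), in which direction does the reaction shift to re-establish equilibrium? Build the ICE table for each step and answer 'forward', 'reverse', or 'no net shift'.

Direction: forward

Q₀ = 4.229 vs Keq = 343.6 ⇒ Q<K, forward
Step 1:
                  C         X         G
  init       0.3103      4.31    0.4134
  Δ         -0.2252    0.4503    0.6755
  eq        0.08514      4.76     1.089
  solve Keq expr → x = 0.2252; check Q = 343.6
Then remove 0.8724 M of X.
Step 2:
                  C         X         G
  init      0.08514     3.888     1.089
  Δ        -0.01816   0.03631   0.05447
  eq        0.06699     3.924     1.143
  solve Keq expr → x = 0.01816; check Q = 343.6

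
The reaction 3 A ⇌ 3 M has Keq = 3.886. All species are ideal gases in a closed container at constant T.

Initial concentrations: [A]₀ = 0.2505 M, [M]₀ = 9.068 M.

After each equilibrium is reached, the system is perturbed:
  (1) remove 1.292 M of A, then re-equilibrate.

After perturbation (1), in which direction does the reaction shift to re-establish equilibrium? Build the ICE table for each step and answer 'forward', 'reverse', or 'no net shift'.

Direction: reverse

Q₀ = 4.7436e+04 vs Keq = 3.886 ⇒ Q>K, reverse
Step 1:
                   A          M
  I           0.2505      9.068
  C            3.372     -3.372
  E            3.623      5.696
  solve Keq expr → x = -1.124; check Q = 3.886
Then remove 1.292 M of A.
Step 2:
                   A          M
  I            2.331      5.696
  C           0.7897    -0.7897
  E            3.121      4.906
  solve Keq expr → x = -0.2632; check Q = 3.886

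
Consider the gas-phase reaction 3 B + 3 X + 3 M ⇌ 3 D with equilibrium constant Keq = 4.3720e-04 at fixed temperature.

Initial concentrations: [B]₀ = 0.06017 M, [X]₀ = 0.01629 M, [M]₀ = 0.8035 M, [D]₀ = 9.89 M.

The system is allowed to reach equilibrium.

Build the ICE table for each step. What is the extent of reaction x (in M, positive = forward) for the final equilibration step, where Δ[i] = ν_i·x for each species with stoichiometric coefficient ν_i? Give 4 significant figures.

x = -1.33 M

Q₀ = 1.9803e+12 vs Keq = 4.3720e-04 ⇒ Q>K, reverse
Step 1:
                    B           X           M           D
  init        0.06017     0.01629      0.8035        9.89
  Δ             3.989       3.989       3.989      -3.989
  eq             4.05       4.006       4.793       5.901
  solve Keq expr → x = -1.33; check Q = 4.3720e-04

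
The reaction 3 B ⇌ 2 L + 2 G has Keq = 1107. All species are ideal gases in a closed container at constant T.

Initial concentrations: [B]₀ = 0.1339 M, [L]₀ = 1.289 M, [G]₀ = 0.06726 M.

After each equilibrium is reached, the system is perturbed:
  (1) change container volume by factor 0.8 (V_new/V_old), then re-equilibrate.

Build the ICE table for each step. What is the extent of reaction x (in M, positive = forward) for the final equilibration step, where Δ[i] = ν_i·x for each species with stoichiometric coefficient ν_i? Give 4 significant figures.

x = -8.9760e-04 M

Q₀ = 3.131 vs Keq = 1107 ⇒ Q<K, forward
Step 1:
                    B           L           G
  Initial      0.1339       1.289     0.06726
  Change      -0.1026     0.06841     0.06841
  Equil       0.03129       1.357      0.1357
  solve Keq expr → x = 0.0342; check Q = 1107
Then change container volume by factor 0.8 (V_new/V_old).
Step 2:
                    B           L           G
  Initial     0.03911       1.697      0.1696
  Change     0.002693   -0.001795   -0.001795
  Equil       0.04181       1.695      0.1678
  solve Keq expr → x = -8.9760e-04; check Q = 1107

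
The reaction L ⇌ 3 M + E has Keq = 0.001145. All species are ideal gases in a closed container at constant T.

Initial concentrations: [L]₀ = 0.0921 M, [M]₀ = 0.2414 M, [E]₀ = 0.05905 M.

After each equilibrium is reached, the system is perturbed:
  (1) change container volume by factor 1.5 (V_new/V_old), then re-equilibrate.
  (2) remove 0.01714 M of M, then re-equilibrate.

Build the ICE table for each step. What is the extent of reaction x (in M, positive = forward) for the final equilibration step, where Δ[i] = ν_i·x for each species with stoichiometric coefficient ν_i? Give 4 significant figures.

Q₀ = 0.009019 vs Keq = 0.001145 ⇒ Q>K, reverse
Step 1:
                   L          M          E
  I           0.0921     0.2414    0.05905
  C          0.02668   -0.08004   -0.02668
  E           0.1188     0.1614    0.03237
  solve Keq expr → x = -0.02668; check Q = 0.001145
Then change container volume by factor 1.5 (V_new/V_old).
Step 2:
                   L          M          E
  I          0.07919     0.1076    0.02158
  C        -0.009667      0.029   0.009667
  E          0.06952     0.1366    0.03125
  solve Keq expr → x = 0.009667; check Q = 0.001145
Then remove 0.01714 M of M.
Step 3:
                   L          M          E
  I          0.06952     0.1194    0.03125
  C        -0.003427    0.01028   0.003427
  E          0.06609     0.1297    0.03467
  solve Keq expr → x = 0.003427; check Q = 0.001145

x = 0.003427 M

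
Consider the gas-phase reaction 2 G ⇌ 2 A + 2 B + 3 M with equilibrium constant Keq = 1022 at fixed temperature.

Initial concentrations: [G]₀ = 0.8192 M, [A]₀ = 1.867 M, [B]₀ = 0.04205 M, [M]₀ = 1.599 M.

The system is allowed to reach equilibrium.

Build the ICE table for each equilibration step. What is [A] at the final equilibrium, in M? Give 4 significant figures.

[A]_eq = 2.482 M

Q₀ = 0.03755 vs Keq = 1022 ⇒ Q<K, forward
Step 1:
                  G         A         B         M
  I          0.8192     1.867   0.04205     1.599
  C          -0.615     0.615     0.615    0.9225
  E          0.2042     2.482     0.657     2.521
  solve Keq expr → x = 0.3075; check Q = 1022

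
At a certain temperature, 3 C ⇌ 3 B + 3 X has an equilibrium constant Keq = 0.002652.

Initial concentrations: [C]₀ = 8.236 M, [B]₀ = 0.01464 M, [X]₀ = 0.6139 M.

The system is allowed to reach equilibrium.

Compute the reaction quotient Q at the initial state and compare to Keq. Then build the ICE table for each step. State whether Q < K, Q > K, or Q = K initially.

Q₀ = 1.2995e-09 vs Keq = 0.002652 ⇒ Q<K, forward
Step 1:
                    C           B           X
  I             8.236     0.01464      0.6139
  C            -0.747       0.747       0.747
  E             7.489      0.7617       1.361
  solve Keq expr → x = 0.249; check Q = 0.002652

Q₀ = 1.2995e-09; Q < K (proceeds forward)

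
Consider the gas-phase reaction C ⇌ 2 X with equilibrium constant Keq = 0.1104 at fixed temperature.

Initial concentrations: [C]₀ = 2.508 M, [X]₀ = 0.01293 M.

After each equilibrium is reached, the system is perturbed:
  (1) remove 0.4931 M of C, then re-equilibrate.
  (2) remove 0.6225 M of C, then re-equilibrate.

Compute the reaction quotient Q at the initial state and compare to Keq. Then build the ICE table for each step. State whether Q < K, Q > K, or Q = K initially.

Q₀ = 6.6661e-05; Q < K (proceeds forward)

Q₀ = 6.6661e-05 vs Keq = 0.1104 ⇒ Q<K, forward
Step 1:
                    C           X
  Initial       2.508     0.01293
  Change      -0.2435      0.4871
  Equil         2.264         0.5
  solve Keq expr → x = 0.2435; check Q = 0.1104
Then remove 0.4931 M of C.
Step 2:
                    C           X
  Initial       1.771         0.5
  Change       0.0272    -0.05439
  Equil         1.799      0.4456
  solve Keq expr → x = -0.0272; check Q = 0.1104
Then remove 0.6225 M of C.
Step 3:
                    C           X
  Initial       1.176      0.4456
  Change      0.03963    -0.07925
  Equil         1.216      0.3663
  solve Keq expr → x = -0.03963; check Q = 0.1104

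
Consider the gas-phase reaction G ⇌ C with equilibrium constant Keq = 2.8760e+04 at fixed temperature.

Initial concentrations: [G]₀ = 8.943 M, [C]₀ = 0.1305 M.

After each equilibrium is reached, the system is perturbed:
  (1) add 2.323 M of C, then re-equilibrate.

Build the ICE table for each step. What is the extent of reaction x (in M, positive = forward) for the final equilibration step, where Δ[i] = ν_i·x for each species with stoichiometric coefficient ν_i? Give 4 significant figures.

x = -8.0769e-05 M

Q₀ = 0.01459 vs Keq = 2.8760e+04 ⇒ Q<K, forward
Step 1:
                    G           C
  init          8.943      0.1305
  Δ            -8.943       8.943
  eq       3.1548e-04       9.073
  solve Keq expr → x = 8.943; check Q = 2.8760e+04
Then add 2.323 M of C.
Step 2:
                    G           C
  init     3.1548e-04        11.4
  Δ        8.0769e-05 -8.0769e-05
  eq       3.9625e-04        11.4
  solve Keq expr → x = -8.0769e-05; check Q = 2.8760e+04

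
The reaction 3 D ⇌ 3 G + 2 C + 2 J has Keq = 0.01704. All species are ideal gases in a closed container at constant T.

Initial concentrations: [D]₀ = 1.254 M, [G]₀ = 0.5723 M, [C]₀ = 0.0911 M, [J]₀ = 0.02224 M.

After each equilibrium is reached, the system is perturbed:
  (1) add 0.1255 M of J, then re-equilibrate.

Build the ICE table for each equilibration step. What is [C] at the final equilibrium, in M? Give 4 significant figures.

Q₀ = 3.9020e-07 vs Keq = 0.01704 ⇒ Q<K, forward
Step 1:
                    D           G           C           J
  I             1.254      0.5723      0.0911     0.02224
  C           -0.4052      0.4052      0.2701      0.2701
  E            0.8488      0.9775      0.3612      0.2924
  solve Keq expr → x = 0.1351; check Q = 0.01704
Then add 0.1255 M of J.
Step 2:
                    D           G           C           J
  I            0.8488      0.9775      0.3612      0.4179
  C           0.05178    -0.05178    -0.03452    -0.03452
  E            0.9006      0.9257      0.3267      0.3834
  solve Keq expr → x = -0.01726; check Q = 0.01704

[C]_eq = 0.3267 M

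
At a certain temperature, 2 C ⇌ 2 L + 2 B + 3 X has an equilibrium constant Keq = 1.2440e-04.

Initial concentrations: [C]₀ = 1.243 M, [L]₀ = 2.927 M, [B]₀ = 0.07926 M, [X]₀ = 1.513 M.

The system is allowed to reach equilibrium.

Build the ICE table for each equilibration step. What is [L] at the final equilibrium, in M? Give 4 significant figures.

[L]_eq = 2.851 M

Q₀ = 0.1207 vs Keq = 1.2440e-04 ⇒ Q>K, reverse
Step 1:
                   C          L          B          X
  I            1.243      2.927    0.07926      1.513
  C          0.07614   -0.07614   -0.07614    -0.1142
  E            1.319      2.851    0.00312      1.399
  solve Keq expr → x = -0.03807; check Q = 1.2440e-04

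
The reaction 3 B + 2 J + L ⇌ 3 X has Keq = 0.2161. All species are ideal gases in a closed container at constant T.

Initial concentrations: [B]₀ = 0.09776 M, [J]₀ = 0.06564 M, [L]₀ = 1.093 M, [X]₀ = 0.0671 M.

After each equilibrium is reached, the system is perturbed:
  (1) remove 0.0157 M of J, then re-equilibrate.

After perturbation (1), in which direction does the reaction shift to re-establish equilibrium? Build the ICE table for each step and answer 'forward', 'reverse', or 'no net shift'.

Direction: reverse

Q₀ = 68.66 vs Keq = 0.2161 ⇒ Q>K, reverse
Step 1:
                    B           J           L           X
  init        0.09776     0.06564       1.093      0.0671
  Δ           0.04792     0.03195     0.01597    -0.04792
  eq           0.1457     0.09759       1.109     0.01918
  solve Keq expr → x = -0.01597; check Q = 0.2161
Then remove 0.0157 M of J.
Step 2:
                    B           J           L           X
  init         0.1457     0.08189       1.109     0.01918
  Δ          0.001746    0.001164  5.8197e-04   -0.001746
  eq           0.1474     0.08305        1.11     0.01743
  solve Keq expr → x = -5.8197e-04; check Q = 0.2161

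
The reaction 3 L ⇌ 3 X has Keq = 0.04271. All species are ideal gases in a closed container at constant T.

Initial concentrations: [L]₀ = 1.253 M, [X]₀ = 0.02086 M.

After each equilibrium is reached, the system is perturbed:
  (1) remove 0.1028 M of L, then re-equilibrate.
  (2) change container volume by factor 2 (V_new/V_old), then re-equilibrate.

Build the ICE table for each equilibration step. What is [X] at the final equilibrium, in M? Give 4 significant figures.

[X]_eq = 0.1517 M

Q₀ = 4.6141e-06 vs Keq = 0.04271 ⇒ Q<K, forward
Step 1:
                  L         X
  Initial     1.253   0.02086
  Change    -0.3091    0.3091
  Equil      0.9439    0.3299
  solve Keq expr → x = 0.103; check Q = 0.04271
Then remove 0.1028 M of L.
Step 2:
                  L         X
  Initial    0.8411    0.3299
  Change    0.02663  -0.02663
  Equil      0.8677    0.3033
  solve Keq expr → x = -0.008875; check Q = 0.04271
Then change container volume by factor 2 (V_new/V_old).
Step 3:
                  L         X
  Initial    0.4339    0.1517
  Change          0         0
  Equil      0.4339    0.1517
  solve Keq expr → x = 0; check Q = 0.04271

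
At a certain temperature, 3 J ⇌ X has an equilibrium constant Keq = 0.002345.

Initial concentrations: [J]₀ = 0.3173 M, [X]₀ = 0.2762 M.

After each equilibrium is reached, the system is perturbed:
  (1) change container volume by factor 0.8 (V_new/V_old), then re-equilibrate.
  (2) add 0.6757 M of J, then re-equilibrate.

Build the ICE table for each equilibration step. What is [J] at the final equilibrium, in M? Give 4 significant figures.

Q₀ = 8.646 vs Keq = 0.002345 ⇒ Q>K, reverse
Step 1:
                  J         X
  I          0.3173    0.2762
  C          0.8183   -0.2728
  E           1.136  0.003434
  solve Keq expr → x = -0.2728; check Q = 0.002345
Then change container volume by factor 0.8 (V_new/V_old).
Step 2:
                  J         X
  I           1.419  0.004293
  C        -0.00695  0.002317
  E           1.413  0.006609
  solve Keq expr → x = 0.002317; check Q = 0.002345
Then add 0.6757 M of J.
Step 3:
                  J         X
  I           2.088  0.006609
  C        -0.04057   0.01352
  E           2.048   0.02013
  solve Keq expr → x = 0.01352; check Q = 0.002345

[J]_eq = 2.048 M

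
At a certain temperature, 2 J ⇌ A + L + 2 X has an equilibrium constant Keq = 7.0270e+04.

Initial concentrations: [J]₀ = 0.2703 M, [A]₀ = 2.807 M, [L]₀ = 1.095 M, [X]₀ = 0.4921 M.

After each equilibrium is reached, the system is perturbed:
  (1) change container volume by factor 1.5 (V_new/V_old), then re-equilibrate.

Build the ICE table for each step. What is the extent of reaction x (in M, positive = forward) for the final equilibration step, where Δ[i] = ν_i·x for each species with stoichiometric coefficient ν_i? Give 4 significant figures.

Q₀ = 10.19 vs Keq = 7.0270e+04 ⇒ Q<K, forward
Step 1:
                  J         A         L         X
  I          0.2703     2.807     1.095    0.4921
  C         -0.2649    0.1324    0.1324    0.2649
  E        0.005424     2.939     1.227     0.757
  solve Keq expr → x = 0.1324; check Q = 7.0270e+04
Then change container volume by factor 1.5 (V_new/V_old).
Step 2:
                  J         A         L         X
  I        0.003616      1.96    0.8183    0.5047
  C       -0.001198 5.9919e-04 5.9919e-04  0.001198
  E        0.002418      1.96    0.8189    0.5058
  solve Keq expr → x = 5.9919e-04; check Q = 7.0270e+04

x = 5.9919e-04 M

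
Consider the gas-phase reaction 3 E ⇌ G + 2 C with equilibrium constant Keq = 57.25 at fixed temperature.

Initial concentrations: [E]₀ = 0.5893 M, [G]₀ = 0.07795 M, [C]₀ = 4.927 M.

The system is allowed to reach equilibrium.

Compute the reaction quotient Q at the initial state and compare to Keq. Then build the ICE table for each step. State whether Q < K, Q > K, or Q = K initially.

Q₀ = 9.246; Q < K (proceeds forward)

Q₀ = 9.246 vs Keq = 57.25 ⇒ Q<K, forward
Step 1:
                  E         G         C
  Initial    0.5893   0.07795     4.927
  Change     -0.191   0.06366    0.1273
  Equil      0.3983    0.1416     5.054
  solve Keq expr → x = 0.06366; check Q = 57.25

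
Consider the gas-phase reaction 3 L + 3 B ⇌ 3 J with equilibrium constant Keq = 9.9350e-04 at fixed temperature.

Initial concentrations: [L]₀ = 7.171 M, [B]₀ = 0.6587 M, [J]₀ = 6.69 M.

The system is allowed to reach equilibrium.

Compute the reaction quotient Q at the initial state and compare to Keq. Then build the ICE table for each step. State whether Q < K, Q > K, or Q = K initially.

Q₀ = 2.841; Q > K (proceeds reverse)

Q₀ = 2.841 vs Keq = 9.9350e-04 ⇒ Q>K, reverse
Step 1:
                  L         B         J
  init        7.171    0.6587      6.69
  Δ            2.99      2.99     -2.99
  eq          10.16     3.649       3.7
  solve Keq expr → x = -0.9968; check Q = 9.9350e-04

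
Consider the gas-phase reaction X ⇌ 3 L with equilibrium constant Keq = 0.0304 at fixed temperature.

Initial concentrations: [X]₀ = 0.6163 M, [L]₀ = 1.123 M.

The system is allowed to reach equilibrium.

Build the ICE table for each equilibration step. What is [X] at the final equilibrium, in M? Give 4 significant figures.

Q₀ = 2.298 vs Keq = 0.0304 ⇒ Q>K, reverse
Step 1:
                   X          L
  Initial     0.6163      1.123
  Change      0.2742    -0.8227
  Equil       0.8905     0.3003
  solve Keq expr → x = -0.2742; check Q = 0.0304

[X]_eq = 0.8905 M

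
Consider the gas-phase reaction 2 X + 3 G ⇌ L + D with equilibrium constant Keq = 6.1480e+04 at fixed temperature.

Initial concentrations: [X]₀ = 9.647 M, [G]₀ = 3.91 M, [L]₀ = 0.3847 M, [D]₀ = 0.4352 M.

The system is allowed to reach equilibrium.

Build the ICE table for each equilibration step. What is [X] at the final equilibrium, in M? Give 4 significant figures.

[X]_eq = 7.047 M

Q₀ = 3.0095e-05 vs Keq = 6.1480e+04 ⇒ Q<K, forward
Step 1:
                  X         G         L         D
  Initial     9.647      3.91    0.3847    0.4352
  Change       -2.6      -3.9       1.3       1.3
  Equil       7.047  0.009856     1.685     1.735
  solve Keq expr → x = 1.3; check Q = 6.1480e+04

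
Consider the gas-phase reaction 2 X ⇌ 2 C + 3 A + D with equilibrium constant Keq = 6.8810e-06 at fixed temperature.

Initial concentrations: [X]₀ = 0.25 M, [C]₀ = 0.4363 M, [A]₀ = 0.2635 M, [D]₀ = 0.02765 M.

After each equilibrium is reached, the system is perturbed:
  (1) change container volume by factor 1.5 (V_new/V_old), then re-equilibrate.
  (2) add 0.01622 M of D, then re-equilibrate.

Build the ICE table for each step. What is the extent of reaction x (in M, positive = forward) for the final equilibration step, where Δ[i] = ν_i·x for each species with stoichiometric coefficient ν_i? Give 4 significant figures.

Q₀ = 0.001541 vs Keq = 6.8810e-06 ⇒ Q>K, reverse
Step 1:
                   X          C          A          D
  Initial       0.25     0.4363     0.2635    0.02765
  Change     0.05387   -0.05387   -0.08081   -0.02694
  Equil       0.3039     0.3824     0.1827 7.1256e-04
  solve Keq expr → x = -0.02694; check Q = 6.8810e-06
Then change container volume by factor 1.5 (V_new/V_old).
Step 2:
                   X          C          A          D
  Initial     0.2026      0.255     0.1218 4.7504e-04
  Change   -0.003115   0.003115   0.004672   0.001557
  Equil       0.1995     0.2581     0.1265   0.002033
  solve Keq expr → x = 0.001557; check Q = 6.8810e-06
Then add 0.01622 M of D.
Step 3:
                   X          C          A          D
  Initial     0.1995     0.2581     0.1265    0.01825
  Change     0.02183   -0.02183   -0.03275   -0.01092
  Equil       0.2213     0.2362    0.09372   0.007337
  solve Keq expr → x = -0.01092; check Q = 6.8810e-06

x = -0.01092 M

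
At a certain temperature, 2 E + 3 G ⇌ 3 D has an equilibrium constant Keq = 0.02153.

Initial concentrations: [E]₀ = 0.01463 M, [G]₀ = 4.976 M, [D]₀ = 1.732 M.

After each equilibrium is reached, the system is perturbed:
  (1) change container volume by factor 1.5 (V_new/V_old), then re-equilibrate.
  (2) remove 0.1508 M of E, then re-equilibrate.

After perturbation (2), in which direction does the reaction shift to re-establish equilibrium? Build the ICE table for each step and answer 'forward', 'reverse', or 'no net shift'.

Direction: reverse

Q₀ = 197 vs Keq = 0.02153 ⇒ Q>K, reverse
Step 1:
                   E          G          D
  init       0.01463      4.976      1.732
  Δ           0.4868     0.7301    -0.7301
  eq          0.5014      5.706      1.002
  solve Keq expr → x = -0.2434; check Q = 0.02153
Then change container volume by factor 1.5 (V_new/V_old).
Step 2:
                   E          G          D
  init        0.3343      3.804     0.6679
  Δ          0.05831    0.08747   -0.08747
  eq          0.3926      3.892     0.5804
  solve Keq expr → x = -0.02916; check Q = 0.02153
Then remove 0.1508 M of E.
Step 3:
                   E          G          D
  init        0.2418      3.892     0.5804
  Δ          0.05717    0.08575   -0.08575
  eq          0.2989      3.977     0.4947
  solve Keq expr → x = -0.02858; check Q = 0.02153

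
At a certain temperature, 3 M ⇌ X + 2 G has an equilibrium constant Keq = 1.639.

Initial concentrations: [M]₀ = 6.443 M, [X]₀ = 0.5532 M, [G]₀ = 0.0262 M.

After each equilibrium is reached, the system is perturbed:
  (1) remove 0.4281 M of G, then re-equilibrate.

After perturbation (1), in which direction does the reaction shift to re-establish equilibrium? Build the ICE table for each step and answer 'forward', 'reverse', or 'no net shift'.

Q₀ = 1.4198e-06 vs Keq = 1.639 ⇒ Q<K, forward
Step 1:
                   M          X          G
  init         6.443     0.5532     0.0262
  Δ           -4.285      1.428      2.857
  eq           2.158      1.982      2.883
  solve Keq expr → x = 1.428; check Q = 1.639
Then remove 0.4281 M of G.
Step 2:
                   M          X          G
  init         2.158      1.982      2.455
  Δ          -0.1503    0.05009     0.1002
  eq           2.008      2.032      2.555
  solve Keq expr → x = 0.05009; check Q = 1.639

Direction: forward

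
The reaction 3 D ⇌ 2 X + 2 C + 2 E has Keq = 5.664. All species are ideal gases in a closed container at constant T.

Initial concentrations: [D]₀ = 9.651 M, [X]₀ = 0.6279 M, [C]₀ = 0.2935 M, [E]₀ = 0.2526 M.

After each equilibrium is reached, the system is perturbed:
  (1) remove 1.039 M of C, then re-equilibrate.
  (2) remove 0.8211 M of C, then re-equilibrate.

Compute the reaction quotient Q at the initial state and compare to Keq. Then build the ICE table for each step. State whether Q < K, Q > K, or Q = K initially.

Q₀ = 2.4107e-06 vs Keq = 5.664 ⇒ Q<K, forward
Step 1:
                    D           X           C           E
  Initial       9.651      0.6279      0.2935      0.2526
  Change       -4.127       2.751       2.751       2.751
  Equil         5.524       3.379       3.045       3.004
  solve Keq expr → x = 1.376; check Q = 5.664
Then remove 1.039 M of C.
Step 2:
                    D           X           C           E
  Initial       5.524       3.379       2.006       3.004
  Change      -0.4194      0.2796      0.2796      0.2796
  Equil         5.105       3.659       2.285       3.283
  solve Keq expr → x = 0.1398; check Q = 5.664
Then remove 0.8211 M of C.
Step 3:
                    D           X           C           E
  Initial       5.105       3.659       1.464       3.283
  Change      -0.4066      0.2711      0.2711      0.2711
  Equil         4.698        3.93       1.735       3.554
  solve Keq expr → x = 0.1355; check Q = 5.664

Q₀ = 2.4107e-06; Q < K (proceeds forward)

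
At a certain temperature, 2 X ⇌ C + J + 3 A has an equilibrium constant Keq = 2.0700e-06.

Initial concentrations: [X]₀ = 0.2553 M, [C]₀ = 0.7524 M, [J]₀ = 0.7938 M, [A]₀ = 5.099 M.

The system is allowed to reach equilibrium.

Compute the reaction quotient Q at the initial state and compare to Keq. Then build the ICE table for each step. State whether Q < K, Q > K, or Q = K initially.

Q₀ = 1215 vs Keq = 2.0700e-06 ⇒ Q>K, reverse
Step 1:
                   X          C          J          A
  Initial     0.2553     0.7524     0.7938      5.099
  Change       1.505    -0.7524    -0.7524     -2.257
  Equil         1.76 6.7480e-06    0.04141      2.842
  solve Keq expr → x = -0.7524; check Q = 2.0700e-06

Q₀ = 1215; Q > K (proceeds reverse)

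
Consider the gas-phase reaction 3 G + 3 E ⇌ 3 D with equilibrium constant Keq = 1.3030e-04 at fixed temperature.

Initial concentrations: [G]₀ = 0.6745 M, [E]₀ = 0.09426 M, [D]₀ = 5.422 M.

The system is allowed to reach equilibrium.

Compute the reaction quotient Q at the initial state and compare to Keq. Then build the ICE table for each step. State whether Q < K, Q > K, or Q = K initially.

Q₀ = 6.2023e+05 vs Keq = 1.3030e-04 ⇒ Q>K, reverse
Step 1:
                  G         E         D
  Initial    0.6745   0.09426     5.422
  Change      4.309     4.309    -4.309
  Equil       4.984     4.404     1.113
  solve Keq expr → x = -1.436; check Q = 1.3030e-04

Q₀ = 6.2023e+05; Q > K (proceeds reverse)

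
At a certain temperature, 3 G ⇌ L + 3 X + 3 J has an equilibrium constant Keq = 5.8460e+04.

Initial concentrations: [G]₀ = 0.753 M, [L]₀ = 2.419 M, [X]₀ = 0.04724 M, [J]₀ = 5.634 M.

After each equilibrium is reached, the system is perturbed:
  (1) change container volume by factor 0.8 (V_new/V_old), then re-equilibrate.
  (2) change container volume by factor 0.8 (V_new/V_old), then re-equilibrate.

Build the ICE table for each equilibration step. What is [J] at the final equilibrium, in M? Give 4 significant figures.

[J]_eq = 9.625 M

Q₀ = 0.1068 vs Keq = 5.8460e+04 ⇒ Q<K, forward
Step 1:
                  G         L         X         J
  I           0.753     2.419   0.04724     5.634
  C         -0.6078    0.2026    0.6078    0.6078
  E          0.1452     2.622     0.655     6.242
  solve Keq expr → x = 0.2026; check Q = 5.8460e+04
Then change container volume by factor 0.8 (V_new/V_old).
Step 2:
                  G         L         X         J
  I          0.1816     3.277    0.8187     7.802
  C         0.04709   -0.0157  -0.04709  -0.04709
  E          0.2287     3.261    0.7716     7.755
  solve Keq expr → x = -0.0157; check Q = 5.8460e+04
Then change container volume by factor 0.8 (V_new/V_old).
Step 3:
                  G         L         X         J
  I          0.2858     4.077    0.9646     9.694
  C         0.06851  -0.02284  -0.06851  -0.06851
  E          0.3543     4.054     0.896     9.625
  solve Keq expr → x = -0.02284; check Q = 5.8460e+04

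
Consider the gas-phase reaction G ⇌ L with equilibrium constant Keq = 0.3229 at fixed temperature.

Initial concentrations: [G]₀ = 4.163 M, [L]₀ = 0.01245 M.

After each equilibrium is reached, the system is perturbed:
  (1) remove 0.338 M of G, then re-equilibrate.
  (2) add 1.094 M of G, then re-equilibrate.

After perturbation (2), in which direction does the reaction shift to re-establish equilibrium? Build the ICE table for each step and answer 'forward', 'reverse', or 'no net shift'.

Direction: forward

Q₀ = 0.002991 vs Keq = 0.3229 ⇒ Q<K, forward
Step 1:
                   G          L
  I            4.163    0.01245
  C           -1.007      1.007
  E            3.156      1.019
  solve Keq expr → x = 1.007; check Q = 0.3229
Then remove 0.338 M of G.
Step 2:
                   G          L
  I            2.818      1.019
  C           0.0825    -0.0825
  E            2.901     0.9367
  solve Keq expr → x = -0.0825; check Q = 0.3229
Then add 1.094 M of G.
Step 3:
                   G          L
  I            3.995     0.9367
  C           -0.267      0.267
  E            3.728      1.204
  solve Keq expr → x = 0.267; check Q = 0.3229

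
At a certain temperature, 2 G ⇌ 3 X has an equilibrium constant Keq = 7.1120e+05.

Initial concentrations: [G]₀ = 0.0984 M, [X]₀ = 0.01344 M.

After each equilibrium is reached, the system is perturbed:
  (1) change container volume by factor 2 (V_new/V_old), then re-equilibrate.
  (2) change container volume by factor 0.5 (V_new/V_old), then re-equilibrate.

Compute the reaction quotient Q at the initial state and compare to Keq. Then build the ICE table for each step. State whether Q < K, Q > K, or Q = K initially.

Q₀ = 2.5073e-04 vs Keq = 7.1120e+05 ⇒ Q<K, forward
Step 1:
                    G           X
  Initial      0.0984     0.01344
  Change     -0.09832      0.1475
  Equil    7.6549e-05      0.1609
  solve Keq expr → x = 0.04916; check Q = 7.1120e+05
Then change container volume by factor 2 (V_new/V_old).
Step 2:
                    G           X
  Initial  3.8275e-05     0.08046
  Change  -1.1202e-05  1.6803e-05
  Equil    2.7073e-05     0.08048
  solve Keq expr → x = 5.6009e-06; check Q = 7.1120e+05
Then change container volume by factor 0.5 (V_new/V_old).
Step 3:
                    G           X
  Initial  5.4145e-05       0.161
  Change   2.2404e-05 -3.3606e-05
  Equil    7.6549e-05      0.1609
  solve Keq expr → x = -1.1202e-05; check Q = 7.1120e+05

Q₀ = 2.5073e-04; Q < K (proceeds forward)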